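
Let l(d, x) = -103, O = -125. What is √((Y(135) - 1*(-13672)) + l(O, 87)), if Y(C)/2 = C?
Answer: √13839 ≈ 117.64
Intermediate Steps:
Y(C) = 2*C
√((Y(135) - 1*(-13672)) + l(O, 87)) = √((2*135 - 1*(-13672)) - 103) = √((270 + 13672) - 103) = √(13942 - 103) = √13839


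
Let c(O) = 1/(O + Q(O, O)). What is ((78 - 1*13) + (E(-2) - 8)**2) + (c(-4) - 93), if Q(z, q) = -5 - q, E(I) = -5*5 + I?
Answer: 5984/5 ≈ 1196.8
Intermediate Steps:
E(I) = -25 + I
c(O) = -1/5 (c(O) = 1/(O + (-5 - O)) = 1/(-5) = -1/5)
((78 - 1*13) + (E(-2) - 8)**2) + (c(-4) - 93) = ((78 - 1*13) + ((-25 - 2) - 8)**2) + (-1/5 - 93) = ((78 - 13) + (-27 - 8)**2) - 466/5 = (65 + (-35)**2) - 466/5 = (65 + 1225) - 466/5 = 1290 - 466/5 = 5984/5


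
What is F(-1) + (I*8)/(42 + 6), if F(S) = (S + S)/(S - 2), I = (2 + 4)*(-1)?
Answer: -1/3 ≈ -0.33333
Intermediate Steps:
I = -6 (I = 6*(-1) = -6)
F(S) = 2*S/(-2 + S) (F(S) = (2*S)/(-2 + S) = 2*S/(-2 + S))
F(-1) + (I*8)/(42 + 6) = 2*(-1)/(-2 - 1) + (-6*8)/(42 + 6) = 2*(-1)/(-3) - 48/48 = 2*(-1)*(-1/3) - 48*1/48 = 2/3 - 1 = -1/3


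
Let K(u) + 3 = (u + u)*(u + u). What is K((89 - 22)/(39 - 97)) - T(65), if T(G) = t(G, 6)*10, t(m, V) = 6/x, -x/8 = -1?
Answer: -8683/1682 ≈ -5.1623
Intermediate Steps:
x = 8 (x = -8*(-1) = 8)
K(u) = -3 + 4*u**2 (K(u) = -3 + (u + u)*(u + u) = -3 + (2*u)*(2*u) = -3 + 4*u**2)
t(m, V) = 3/4 (t(m, V) = 6/8 = 6*(1/8) = 3/4)
T(G) = 15/2 (T(G) = (3/4)*10 = 15/2)
K((89 - 22)/(39 - 97)) - T(65) = (-3 + 4*((89 - 22)/(39 - 97))**2) - 1*15/2 = (-3 + 4*(67/(-58))**2) - 15/2 = (-3 + 4*(67*(-1/58))**2) - 15/2 = (-3 + 4*(-67/58)**2) - 15/2 = (-3 + 4*(4489/3364)) - 15/2 = (-3 + 4489/841) - 15/2 = 1966/841 - 15/2 = -8683/1682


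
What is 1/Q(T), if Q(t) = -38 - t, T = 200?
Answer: -1/238 ≈ -0.0042017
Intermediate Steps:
1/Q(T) = 1/(-38 - 1*200) = 1/(-38 - 200) = 1/(-238) = -1/238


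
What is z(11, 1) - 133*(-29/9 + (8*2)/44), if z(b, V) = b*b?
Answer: 49618/99 ≈ 501.19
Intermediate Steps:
z(b, V) = b**2
z(11, 1) - 133*(-29/9 + (8*2)/44) = 11**2 - 133*(-29/9 + (8*2)/44) = 121 - 133*(-29*1/9 + 16*(1/44)) = 121 - 133*(-29/9 + 4/11) = 121 - 133*(-283/99) = 121 + 37639/99 = 49618/99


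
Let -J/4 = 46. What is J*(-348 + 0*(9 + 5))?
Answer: 64032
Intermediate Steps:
J = -184 (J = -4*46 = -184)
J*(-348 + 0*(9 + 5)) = -184*(-348 + 0*(9 + 5)) = -184*(-348 + 0*14) = -184*(-348 + 0) = -184*(-348) = 64032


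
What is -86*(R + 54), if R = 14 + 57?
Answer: -10750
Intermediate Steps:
R = 71
-86*(R + 54) = -86*(71 + 54) = -86*125 = -10750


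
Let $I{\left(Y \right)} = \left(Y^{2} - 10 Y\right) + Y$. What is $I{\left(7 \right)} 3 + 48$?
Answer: $6$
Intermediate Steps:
$I{\left(Y \right)} = Y^{2} - 9 Y$
$I{\left(7 \right)} 3 + 48 = 7 \left(-9 + 7\right) 3 + 48 = 7 \left(-2\right) 3 + 48 = \left(-14\right) 3 + 48 = -42 + 48 = 6$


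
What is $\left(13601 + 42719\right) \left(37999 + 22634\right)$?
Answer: $3414850560$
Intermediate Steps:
$\left(13601 + 42719\right) \left(37999 + 22634\right) = 56320 \cdot 60633 = 3414850560$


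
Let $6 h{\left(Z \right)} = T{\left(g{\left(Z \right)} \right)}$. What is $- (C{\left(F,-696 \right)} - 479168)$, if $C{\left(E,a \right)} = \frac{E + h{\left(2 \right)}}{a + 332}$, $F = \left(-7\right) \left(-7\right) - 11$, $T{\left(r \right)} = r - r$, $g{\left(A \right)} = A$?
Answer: $\frac{87208595}{182} \approx 4.7917 \cdot 10^{5}$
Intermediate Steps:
$T{\left(r \right)} = 0$
$h{\left(Z \right)} = 0$ ($h{\left(Z \right)} = \frac{1}{6} \cdot 0 = 0$)
$F = 38$ ($F = 49 - 11 = 38$)
$C{\left(E,a \right)} = \frac{E}{332 + a}$ ($C{\left(E,a \right)} = \frac{E + 0}{a + 332} = \frac{E}{332 + a}$)
$- (C{\left(F,-696 \right)} - 479168) = - (\frac{38}{332 - 696} - 479168) = - (\frac{38}{-364} - 479168) = - (38 \left(- \frac{1}{364}\right) - 479168) = - (- \frac{19}{182} - 479168) = \left(-1\right) \left(- \frac{87208595}{182}\right) = \frac{87208595}{182}$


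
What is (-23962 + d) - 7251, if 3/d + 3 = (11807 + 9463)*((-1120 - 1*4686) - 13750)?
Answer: -4327746155734/138652041 ≈ -31213.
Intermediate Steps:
d = -1/138652041 (d = 3/(-3 + (11807 + 9463)*((-1120 - 1*4686) - 13750)) = 3/(-3 + 21270*((-1120 - 4686) - 13750)) = 3/(-3 + 21270*(-5806 - 13750)) = 3/(-3 + 21270*(-19556)) = 3/(-3 - 415956120) = 3/(-415956123) = 3*(-1/415956123) = -1/138652041 ≈ -7.2123e-9)
(-23962 + d) - 7251 = (-23962 - 1/138652041) - 7251 = -3322380206443/138652041 - 7251 = -4327746155734/138652041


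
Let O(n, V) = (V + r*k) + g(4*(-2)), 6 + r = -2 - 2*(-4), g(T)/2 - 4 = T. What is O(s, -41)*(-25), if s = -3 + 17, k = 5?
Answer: 1225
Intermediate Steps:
g(T) = 8 + 2*T
s = 14
r = 0 (r = -6 + (-2 - 2*(-4)) = -6 + (-2 + 8) = -6 + 6 = 0)
O(n, V) = -8 + V (O(n, V) = (V + 0*5) + (8 + 2*(4*(-2))) = (V + 0) + (8 + 2*(-8)) = V + (8 - 16) = V - 8 = -8 + V)
O(s, -41)*(-25) = (-8 - 41)*(-25) = -49*(-25) = 1225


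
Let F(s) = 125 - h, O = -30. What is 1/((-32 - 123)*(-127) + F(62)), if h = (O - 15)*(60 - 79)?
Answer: 1/18955 ≈ 5.2757e-5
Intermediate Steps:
h = 855 (h = (-30 - 15)*(60 - 79) = -45*(-19) = 855)
F(s) = -730 (F(s) = 125 - 1*855 = 125 - 855 = -730)
1/((-32 - 123)*(-127) + F(62)) = 1/((-32 - 123)*(-127) - 730) = 1/(-155*(-127) - 730) = 1/(19685 - 730) = 1/18955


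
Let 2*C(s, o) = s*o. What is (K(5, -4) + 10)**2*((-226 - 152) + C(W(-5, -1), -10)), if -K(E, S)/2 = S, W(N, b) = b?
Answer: -120852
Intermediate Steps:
K(E, S) = -2*S
C(s, o) = o*s/2 (C(s, o) = (s*o)/2 = (o*s)/2 = o*s/2)
(K(5, -4) + 10)**2*((-226 - 152) + C(W(-5, -1), -10)) = (-2*(-4) + 10)**2*((-226 - 152) + (1/2)*(-10)*(-1)) = (8 + 10)**2*(-378 + 5) = 18**2*(-373) = 324*(-373) = -120852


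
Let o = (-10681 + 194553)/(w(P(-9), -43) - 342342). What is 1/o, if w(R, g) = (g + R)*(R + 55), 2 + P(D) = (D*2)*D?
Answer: -24399/14144 ≈ -1.7250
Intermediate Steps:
P(D) = -2 + 2*D² (P(D) = -2 + (D*2)*D = -2 + (2*D)*D = -2 + 2*D²)
w(R, g) = (55 + R)*(R + g) (w(R, g) = (R + g)*(55 + R) = (55 + R)*(R + g))
o = -14144/24399 (o = (-10681 + 194553)/(((-2 + 2*(-9)²)² + 55*(-2 + 2*(-9)²) + 55*(-43) + (-2 + 2*(-9)²)*(-43)) - 342342) = 183872/(((-2 + 2*81)² + 55*(-2 + 2*81) - 2365 + (-2 + 2*81)*(-43)) - 342342) = 183872/(((-2 + 162)² + 55*(-2 + 162) - 2365 + (-2 + 162)*(-43)) - 342342) = 183872/((160² + 55*160 - 2365 + 160*(-43)) - 342342) = 183872/((25600 + 8800 - 2365 - 6880) - 342342) = 183872/(25155 - 342342) = 183872/(-317187) = 183872*(-1/317187) = -14144/24399 ≈ -0.57970)
1/o = 1/(-14144/24399) = -24399/14144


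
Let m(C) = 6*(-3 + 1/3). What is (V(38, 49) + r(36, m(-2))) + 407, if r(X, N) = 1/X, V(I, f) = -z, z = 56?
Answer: 12637/36 ≈ 351.03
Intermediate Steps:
V(I, f) = -56 (V(I, f) = -1*56 = -56)
m(C) = -16 (m(C) = 6*(-3 + ⅓) = 6*(-8/3) = -16)
(V(38, 49) + r(36, m(-2))) + 407 = (-56 + 1/36) + 407 = -2015/36 + 407 = 12637/36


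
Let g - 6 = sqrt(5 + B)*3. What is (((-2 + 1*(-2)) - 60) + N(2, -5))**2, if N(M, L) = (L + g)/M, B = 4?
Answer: 3481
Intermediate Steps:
g = 15 (g = 6 + sqrt(5 + 4)*3 = 6 + sqrt(9)*3 = 6 + 3*3 = 6 + 9 = 15)
N(M, L) = (15 + L)/M (N(M, L) = (L + 15)/M = (15 + L)/M)
(((-2 + 1*(-2)) - 60) + N(2, -5))**2 = (((-2 + 1*(-2)) - 60) + (15 - 5)/2)**2 = (((-2 - 2) - 60) + (1/2)*10)**2 = ((-4 - 60) + 5)**2 = (-64 + 5)**2 = (-59)**2 = 3481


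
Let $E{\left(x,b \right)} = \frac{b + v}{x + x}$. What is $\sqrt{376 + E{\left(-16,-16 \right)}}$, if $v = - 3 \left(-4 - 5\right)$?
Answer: $\frac{\sqrt{24042}}{8} \approx 19.382$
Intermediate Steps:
$v = 27$ ($v = \left(-3\right) \left(-9\right) = 27$)
$E{\left(x,b \right)} = \frac{27 + b}{2 x}$ ($E{\left(x,b \right)} = \frac{b + 27}{x + x} = \frac{27 + b}{2 x}$)
$\sqrt{376 + E{\left(-16,-16 \right)}} = \sqrt{376 + \frac{27 - 16}{2 \left(-16\right)}} = \sqrt{376 + \frac{1}{2} \left(- \frac{1}{16}\right) 11} = \sqrt{376 - \frac{11}{32}} = \sqrt{\frac{12021}{32}} = \frac{\sqrt{24042}}{8}$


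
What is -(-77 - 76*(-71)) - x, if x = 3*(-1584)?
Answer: -567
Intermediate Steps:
x = -4752
-(-77 - 76*(-71)) - x = -(-77 - 76*(-71)) - 1*(-4752) = -(-77 + 5396) + 4752 = -1*5319 + 4752 = -5319 + 4752 = -567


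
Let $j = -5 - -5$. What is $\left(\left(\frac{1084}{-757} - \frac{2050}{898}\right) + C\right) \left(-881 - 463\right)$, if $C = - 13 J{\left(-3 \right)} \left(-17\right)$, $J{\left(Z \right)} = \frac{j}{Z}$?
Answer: $\frac{1696989504}{339893} \approx 4992.7$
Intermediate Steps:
$j = 0$ ($j = -5 + 5 = 0$)
$J{\left(Z \right)} = 0$ ($J{\left(Z \right)} = \frac{0}{Z} = 0$)
$C = 0$ ($C = \left(-13\right) 0 \left(-17\right) = 0 \left(-17\right) = 0$)
$\left(\left(\frac{1084}{-757} - \frac{2050}{898}\right) + C\right) \left(-881 - 463\right) = \left(\left(\frac{1084}{-757} - \frac{2050}{898}\right) + 0\right) \left(-881 - 463\right) = \left(\left(1084 \left(- \frac{1}{757}\right) - \frac{1025}{449}\right) + 0\right) \left(-1344\right) = \left(\left(- \frac{1084}{757} - \frac{1025}{449}\right) + 0\right) \left(-1344\right) = \left(- \frac{1262641}{339893} + 0\right) \left(-1344\right) = \left(- \frac{1262641}{339893}\right) \left(-1344\right) = \frac{1696989504}{339893}$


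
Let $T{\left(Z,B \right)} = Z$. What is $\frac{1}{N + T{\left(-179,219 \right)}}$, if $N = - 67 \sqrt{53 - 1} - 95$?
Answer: $\frac{137}{79176} - \frac{67 \sqrt{13}}{79176} \approx -0.0013208$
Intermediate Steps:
$N = -95 - 134 \sqrt{13}$ ($N = - 67 \sqrt{52} - 95 = - 67 \cdot 2 \sqrt{13} - 95 = - 134 \sqrt{13} - 95 = -95 - 134 \sqrt{13} \approx -578.14$)
$\frac{1}{N + T{\left(-179,219 \right)}} = \frac{1}{\left(-95 - 134 \sqrt{13}\right) - 179} = \frac{1}{-274 - 134 \sqrt{13}}$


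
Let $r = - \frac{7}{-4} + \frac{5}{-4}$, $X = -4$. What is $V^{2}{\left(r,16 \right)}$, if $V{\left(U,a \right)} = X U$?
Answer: $4$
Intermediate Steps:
$r = \frac{1}{2}$ ($r = \left(-7\right) \left(- \frac{1}{4}\right) + 5 \left(- \frac{1}{4}\right) = \frac{7}{4} - \frac{5}{4} = \frac{1}{2} \approx 0.5$)
$V{\left(U,a \right)} = - 4 U$
$V^{2}{\left(r,16 \right)} = \left(\left(-4\right) \frac{1}{2}\right)^{2} = \left(-2\right)^{2} = 4$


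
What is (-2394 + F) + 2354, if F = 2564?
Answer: 2524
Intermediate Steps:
(-2394 + F) + 2354 = (-2394 + 2564) + 2354 = 170 + 2354 = 2524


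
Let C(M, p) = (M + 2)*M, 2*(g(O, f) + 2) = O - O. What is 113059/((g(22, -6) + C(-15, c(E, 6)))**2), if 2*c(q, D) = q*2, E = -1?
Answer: 113059/37249 ≈ 3.0352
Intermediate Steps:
g(O, f) = -2 (g(O, f) = -2 + (O - O)/2 = -2 + (1/2)*0 = -2 + 0 = -2)
c(q, D) = q (c(q, D) = (q*2)/2 = (2*q)/2 = q)
C(M, p) = M*(2 + M) (C(M, p) = (2 + M)*M = M*(2 + M))
113059/((g(22, -6) + C(-15, c(E, 6)))**2) = 113059/((-2 - 15*(2 - 15))**2) = 113059/((-2 - 15*(-13))**2) = 113059/((-2 + 195)**2) = 113059/(193**2) = 113059/37249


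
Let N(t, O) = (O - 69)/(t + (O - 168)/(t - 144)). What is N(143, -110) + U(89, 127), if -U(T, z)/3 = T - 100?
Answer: 13714/421 ≈ 32.575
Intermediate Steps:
N(t, O) = (-69 + O)/(t + (-168 + O)/(-144 + t))
U(T, z) = 300 - 3*T (U(T, z) = -3*(T - 100) = -3*(-100 + T) = 300 - 3*T)
N(143, -110) + U(89, 127) = (9936 - 144*(-110) - 69*143 - 110*143)/(-168 - 110 + 143**2 - 144*143) + (300 - 3*89) = (9936 + 15840 - 9867 - 15730)/(-168 - 110 + 20449 - 20592) + (300 - 267) = 179/(-421) + 33 = -1/421*179 + 33 = -179/421 + 33 = 13714/421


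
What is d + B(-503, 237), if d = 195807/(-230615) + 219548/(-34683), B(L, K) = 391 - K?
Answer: 106757677339/727129095 ≈ 146.82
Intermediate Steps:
d = -5220203291/727129095 (d = 195807*(-1/230615) + 219548*(-1/34683) = -195807/230615 - 219548/34683 = -5220203291/727129095 ≈ -7.1792)
d + B(-503, 237) = -5220203291/727129095 + (391 - 1*237) = -5220203291/727129095 + (391 - 237) = -5220203291/727129095 + 154 = 106757677339/727129095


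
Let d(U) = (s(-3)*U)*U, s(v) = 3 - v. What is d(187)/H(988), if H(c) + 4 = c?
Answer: 34969/164 ≈ 213.23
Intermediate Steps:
H(c) = -4 + c
d(U) = 6*U² (d(U) = ((3 - 1*(-3))*U)*U = ((3 + 3)*U)*U = (6*U)*U = 6*U²)
d(187)/H(988) = (6*187²)/(-4 + 988) = (6*34969)/984 = 209814*(1/984) = 34969/164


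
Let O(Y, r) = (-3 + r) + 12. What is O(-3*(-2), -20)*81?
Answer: -891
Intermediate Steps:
O(Y, r) = 9 + r
O(-3*(-2), -20)*81 = (9 - 20)*81 = -11*81 = -891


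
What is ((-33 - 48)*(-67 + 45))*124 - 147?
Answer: 220821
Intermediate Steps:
((-33 - 48)*(-67 + 45))*124 - 147 = -81*(-22)*124 - 147 = 1782*124 - 147 = 220968 - 147 = 220821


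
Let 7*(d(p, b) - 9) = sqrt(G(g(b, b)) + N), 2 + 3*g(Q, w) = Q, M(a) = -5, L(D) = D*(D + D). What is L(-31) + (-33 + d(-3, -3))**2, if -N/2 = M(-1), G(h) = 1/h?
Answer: 612057/245 - 48*sqrt(235)/35 ≈ 2477.2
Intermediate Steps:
L(D) = 2*D**2 (L(D) = D*(2*D) = 2*D**2)
g(Q, w) = -2/3 + Q/3
G(h) = 1/h
N = 10 (N = -2*(-5) = 10)
d(p, b) = 9 + sqrt(10 + 1/(-2/3 + b/3))/7 (d(p, b) = 9 + sqrt(1/(-2/3 + b/3) + 10)/7 = 9 + sqrt(10 + 1/(-2/3 + b/3))/7)
L(-31) + (-33 + d(-3, -3))**2 = 2*(-31)**2 + (-33 + (9 + sqrt((-17 + 10*(-3))/(-2 - 3))/7))**2 = 2*961 + (-33 + (9 + sqrt((-17 - 30)/(-5))/7))**2 = 1922 + (-33 + (9 + sqrt(-1/5*(-47))/7))**2 = 1922 + (-33 + (9 + sqrt(47/5)/7))**2 = 1922 + (-33 + (9 + (sqrt(235)/5)/7))**2 = 1922 + (-33 + (9 + sqrt(235)/35))**2 = 1922 + (-24 + sqrt(235)/35)**2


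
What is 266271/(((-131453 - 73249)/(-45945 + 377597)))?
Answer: -14718218282/34117 ≈ -4.3140e+5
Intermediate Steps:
266271/(((-131453 - 73249)/(-45945 + 377597))) = 266271/((-204702/331652)) = 266271/((-204702*1/331652)) = 266271/(-102351/165826) = 266271*(-165826/102351) = -14718218282/34117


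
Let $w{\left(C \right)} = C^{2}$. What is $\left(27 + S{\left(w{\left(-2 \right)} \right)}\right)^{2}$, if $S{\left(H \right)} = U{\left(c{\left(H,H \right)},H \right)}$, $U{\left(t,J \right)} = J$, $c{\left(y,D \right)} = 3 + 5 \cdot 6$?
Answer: $961$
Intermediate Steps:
$c{\left(y,D \right)} = 33$ ($c{\left(y,D \right)} = 3 + 30 = 33$)
$S{\left(H \right)} = H$
$\left(27 + S{\left(w{\left(-2 \right)} \right)}\right)^{2} = \left(27 + \left(-2\right)^{2}\right)^{2} = \left(27 + 4\right)^{2} = 31^{2} = 961$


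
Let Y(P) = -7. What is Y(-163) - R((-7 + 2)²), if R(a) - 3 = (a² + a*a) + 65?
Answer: -1325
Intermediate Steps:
R(a) = 68 + 2*a² (R(a) = 3 + ((a² + a*a) + 65) = 3 + ((a² + a²) + 65) = 3 + (2*a² + 65) = 3 + (65 + 2*a²) = 68 + 2*a²)
Y(-163) - R((-7 + 2)²) = -7 - (68 + 2*((-7 + 2)²)²) = -7 - (68 + 2*((-5)²)²) = -7 - (68 + 2*25²) = -7 - (68 + 2*625) = -7 - (68 + 1250) = -7 - 1*1318 = -7 - 1318 = -1325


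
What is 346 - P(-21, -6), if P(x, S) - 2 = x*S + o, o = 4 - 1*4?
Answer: 218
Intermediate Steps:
o = 0 (o = 4 - 4 = 0)
P(x, S) = 2 + S*x (P(x, S) = 2 + (x*S + 0) = 2 + (S*x + 0) = 2 + S*x)
346 - P(-21, -6) = 346 - (2 - 6*(-21)) = 346 - (2 + 126) = 346 - 1*128 = 346 - 128 = 218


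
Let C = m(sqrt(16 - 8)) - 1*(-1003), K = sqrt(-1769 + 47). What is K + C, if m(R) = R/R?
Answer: 1004 + I*sqrt(1722) ≈ 1004.0 + 41.497*I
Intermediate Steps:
m(R) = 1
K = I*sqrt(1722) (K = sqrt(-1722) = I*sqrt(1722) ≈ 41.497*I)
C = 1004 (C = 1 - 1*(-1003) = 1 + 1003 = 1004)
K + C = I*sqrt(1722) + 1004 = 1004 + I*sqrt(1722)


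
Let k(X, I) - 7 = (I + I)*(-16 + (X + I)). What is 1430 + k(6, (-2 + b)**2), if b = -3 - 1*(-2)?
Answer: 1419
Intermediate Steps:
b = -1 (b = -3 + 2 = -1)
k(X, I) = 7 + 2*I*(-16 + I + X) (k(X, I) = 7 + (I + I)*(-16 + (X + I)) = 7 + (2*I)*(-16 + (I + X)) = 7 + (2*I)*(-16 + I + X) = 7 + 2*I*(-16 + I + X))
1430 + k(6, (-2 + b)**2) = 1430 + (7 - 32*(-2 - 1)**2 + 2*((-2 - 1)**2)**2 + 2*(-2 - 1)**2*6) = 1430 + (7 - 32*(-3)**2 + 2*((-3)**2)**2 + 2*(-3)**2*6) = 1430 + (7 - 32*9 + 2*9**2 + 2*9*6) = 1430 + (7 - 288 + 2*81 + 108) = 1430 + (7 - 288 + 162 + 108) = 1430 - 11 = 1419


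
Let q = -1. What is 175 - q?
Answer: 176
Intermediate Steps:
175 - q = 175 - 1*(-1) = 175 + 1 = 176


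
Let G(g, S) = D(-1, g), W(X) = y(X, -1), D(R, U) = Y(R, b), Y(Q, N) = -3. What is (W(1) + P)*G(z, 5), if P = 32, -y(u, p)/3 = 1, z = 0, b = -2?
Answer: -87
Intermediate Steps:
y(u, p) = -3 (y(u, p) = -3*1 = -3)
D(R, U) = -3
W(X) = -3
G(g, S) = -3
(W(1) + P)*G(z, 5) = (-3 + 32)*(-3) = 29*(-3) = -87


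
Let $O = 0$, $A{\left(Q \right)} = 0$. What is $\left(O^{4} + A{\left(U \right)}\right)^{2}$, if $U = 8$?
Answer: $0$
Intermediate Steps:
$\left(O^{4} + A{\left(U \right)}\right)^{2} = \left(0^{4} + 0\right)^{2} = \left(0 + 0\right)^{2} = 0^{2} = 0$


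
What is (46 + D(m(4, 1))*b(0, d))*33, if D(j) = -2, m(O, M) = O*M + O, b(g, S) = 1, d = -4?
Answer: 1452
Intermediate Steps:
m(O, M) = O + M*O (m(O, M) = M*O + O = O + M*O)
(46 + D(m(4, 1))*b(0, d))*33 = (46 - 2*1)*33 = (46 - 2)*33 = 44*33 = 1452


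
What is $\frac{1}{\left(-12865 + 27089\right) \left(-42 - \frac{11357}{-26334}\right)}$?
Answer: $- \frac{1881}{1112185736} \approx -1.6913 \cdot 10^{-6}$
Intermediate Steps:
$\frac{1}{\left(-12865 + 27089\right) \left(-42 - \frac{11357}{-26334}\right)} = \frac{1}{14224 \left(-42 - - \frac{11357}{26334}\right)} = \frac{1}{14224 \left(-42 + \frac{11357}{26334}\right)} = \frac{1}{14224 \left(- \frac{1094671}{26334}\right)} = \frac{1}{- \frac{1112185736}{1881}} = - \frac{1881}{1112185736}$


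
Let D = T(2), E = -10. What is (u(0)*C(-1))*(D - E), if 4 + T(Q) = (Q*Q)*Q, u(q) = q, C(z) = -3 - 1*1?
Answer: 0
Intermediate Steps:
C(z) = -4 (C(z) = -3 - 1 = -4)
T(Q) = -4 + Q³ (T(Q) = -4 + (Q*Q)*Q = -4 + Q²*Q = -4 + Q³)
D = 4 (D = -4 + 2³ = -4 + 8 = 4)
(u(0)*C(-1))*(D - E) = (0*(-4))*(4 - 1*(-10)) = 0*(4 + 10) = 0*14 = 0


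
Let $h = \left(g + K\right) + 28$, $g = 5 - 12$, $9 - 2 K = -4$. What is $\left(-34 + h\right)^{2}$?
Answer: $\frac{169}{4} \approx 42.25$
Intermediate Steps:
$K = \frac{13}{2}$ ($K = \frac{9}{2} - -2 = \frac{9}{2} + 2 = \frac{13}{2} \approx 6.5$)
$g = -7$ ($g = 5 - 12 = -7$)
$h = \frac{55}{2}$ ($h = \left(-7 + \frac{13}{2}\right) + 28 = - \frac{1}{2} + 28 = \frac{55}{2} \approx 27.5$)
$\left(-34 + h\right)^{2} = \left(-34 + \frac{55}{2}\right)^{2} = \left(- \frac{13}{2}\right)^{2} = \frac{169}{4}$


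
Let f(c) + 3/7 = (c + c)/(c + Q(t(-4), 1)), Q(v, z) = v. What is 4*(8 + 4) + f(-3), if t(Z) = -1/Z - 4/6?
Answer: 14157/287 ≈ 49.328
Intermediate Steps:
t(Z) = -⅔ - 1/Z (t(Z) = -1/Z - 4*⅙ = -1/Z - ⅔ = -⅔ - 1/Z)
f(c) = -3/7 + 2*c/(-5/12 + c) (f(c) = -3/7 + (c + c)/(c + (-⅔ - 1/(-4))) = -3/7 + (2*c)/(c + (-⅔ - 1*(-¼))) = -3/7 + (2*c)/(c + (-⅔ + ¼)) = -3/7 + (2*c)/(c - 5/12) = -3/7 + (2*c)/(-5/12 + c) = -3/7 + 2*c/(-5/12 + c))
4*(8 + 4) + f(-3) = 4*(8 + 4) + 3*(5 + 44*(-3))/(7*(-5 + 12*(-3))) = 4*12 + 3*(5 - 132)/(7*(-5 - 36)) = 48 + (3/7)*(-127)/(-41) = 48 + (3/7)*(-1/41)*(-127) = 48 + 381/287 = 14157/287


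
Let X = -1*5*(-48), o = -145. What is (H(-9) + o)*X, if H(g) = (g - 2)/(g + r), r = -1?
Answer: -34536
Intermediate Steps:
H(g) = (-2 + g)/(-1 + g) (H(g) = (g - 2)/(g - 1) = (-2 + g)/(-1 + g))
X = 240 (X = -5*(-48) = 240)
(H(-9) + o)*X = ((-2 - 9)/(-1 - 9) - 145)*240 = (-11/(-10) - 145)*240 = (-⅒*(-11) - 145)*240 = (11/10 - 145)*240 = -1439/10*240 = -34536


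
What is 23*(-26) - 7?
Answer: -605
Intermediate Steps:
23*(-26) - 7 = -598 - 7 = -605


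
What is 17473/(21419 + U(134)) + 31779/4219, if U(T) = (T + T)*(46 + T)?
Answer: 2287411948/293891321 ≈ 7.7832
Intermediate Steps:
U(T) = 2*T*(46 + T) (U(T) = (2*T)*(46 + T) = 2*T*(46 + T))
17473/(21419 + U(134)) + 31779/4219 = 17473/(21419 + 2*134*(46 + 134)) + 31779/4219 = 17473/(21419 + 2*134*180) + 31779*(1/4219) = 17473/(21419 + 48240) + 31779/4219 = 17473/69659 + 31779/4219 = 2287411948/293891321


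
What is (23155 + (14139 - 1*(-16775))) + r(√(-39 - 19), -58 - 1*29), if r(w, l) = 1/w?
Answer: 54069 - I*√58/58 ≈ 54069.0 - 0.13131*I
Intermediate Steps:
(23155 + (14139 - 1*(-16775))) + r(√(-39 - 19), -58 - 1*29) = (23155 + (14139 - 1*(-16775))) + 1/(√(-39 - 19)) = (23155 + (14139 + 16775)) + 1/(√(-58)) = (23155 + 30914) + 1/(I*√58) = 54069 - I*√58/58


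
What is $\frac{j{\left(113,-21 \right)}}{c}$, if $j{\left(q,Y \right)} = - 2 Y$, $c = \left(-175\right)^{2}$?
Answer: $\frac{6}{4375} \approx 0.0013714$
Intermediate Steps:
$c = 30625$
$\frac{j{\left(113,-21 \right)}}{c} = \frac{\left(-2\right) \left(-21\right)}{30625} = 42 \cdot \frac{1}{30625} = \frac{6}{4375}$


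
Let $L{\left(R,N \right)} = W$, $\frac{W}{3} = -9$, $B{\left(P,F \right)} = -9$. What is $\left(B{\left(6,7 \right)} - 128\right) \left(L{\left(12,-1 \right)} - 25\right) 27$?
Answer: $192348$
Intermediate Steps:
$W = -27$ ($W = 3 \left(-9\right) = -27$)
$L{\left(R,N \right)} = -27$
$\left(B{\left(6,7 \right)} - 128\right) \left(L{\left(12,-1 \right)} - 25\right) 27 = \left(-9 - 128\right) \left(-27 - 25\right) 27 = \left(-137\right) \left(-52\right) 27 = 7124 \cdot 27 = 192348$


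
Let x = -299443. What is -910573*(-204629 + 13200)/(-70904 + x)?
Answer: -174310078817/370347 ≈ -4.7067e+5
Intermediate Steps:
-910573*(-204629 + 13200)/(-70904 + x) = -910573*(-204629 + 13200)/(-70904 - 299443) = -910573/((-370347/(-191429))) = -910573/((-370347*(-1/191429))) = -910573/370347/191429 = -910573*191429/370347 = -174310078817/370347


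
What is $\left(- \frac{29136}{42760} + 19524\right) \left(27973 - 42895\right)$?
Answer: $- \frac{1557142603236}{5345} \approx -2.9133 \cdot 10^{8}$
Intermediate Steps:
$\left(- \frac{29136}{42760} + 19524\right) \left(27973 - 42895\right) = \left(\left(-29136\right) \frac{1}{42760} + 19524\right) \left(-14922\right) = \left(- \frac{3642}{5345} + 19524\right) \left(-14922\right) = \frac{104352138}{5345} \left(-14922\right) = - \frac{1557142603236}{5345}$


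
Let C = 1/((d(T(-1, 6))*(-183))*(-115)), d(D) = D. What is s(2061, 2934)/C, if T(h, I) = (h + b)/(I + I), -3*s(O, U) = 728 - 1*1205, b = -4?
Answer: -5576925/4 ≈ -1.3942e+6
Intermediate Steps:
s(O, U) = 159 (s(O, U) = -(728 - 1*1205)/3 = -(728 - 1205)/3 = -1/3*(-477) = 159)
T(h, I) = (-4 + h)/(2*I) (T(h, I) = (h - 4)/(I + I) = (-4 + h)/((2*I)) = (-4 + h)*(1/(2*I)) = (-4 + h)/(2*I))
C = -4/35075 (C = 1/((((1/2)*(-4 - 1)/6)*(-183))*(-115)) = 1/((((1/2)*(1/6)*(-5))*(-183))*(-115)) = 1/(-5/12*(-183)*(-115)) = 1/((305/4)*(-115)) = 1/(-35075/4) = -4/35075 ≈ -0.00011404)
s(2061, 2934)/C = 159/(-4/35075) = 159*(-35075/4) = -5576925/4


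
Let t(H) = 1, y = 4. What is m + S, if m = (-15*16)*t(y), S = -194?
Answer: -434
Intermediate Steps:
m = -240 (m = -15*16*1 = -240*1 = -240)
m + S = -240 - 194 = -434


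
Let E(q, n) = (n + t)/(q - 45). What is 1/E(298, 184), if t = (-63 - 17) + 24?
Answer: 253/128 ≈ 1.9766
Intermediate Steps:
t = -56 (t = -80 + 24 = -56)
E(q, n) = (-56 + n)/(-45 + q) (E(q, n) = (n - 56)/(q - 45) = (-56 + n)/(-45 + q))
1/E(298, 184) = 1/((-56 + 184)/(-45 + 298)) = 1/(128/253) = 253/128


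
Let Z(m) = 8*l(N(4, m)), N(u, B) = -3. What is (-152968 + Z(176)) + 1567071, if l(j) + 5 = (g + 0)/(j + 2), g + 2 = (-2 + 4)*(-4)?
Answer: 1414143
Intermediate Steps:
g = -10 (g = -2 + (-2 + 4)*(-4) = -2 + 2*(-4) = -2 - 8 = -10)
l(j) = -5 - 10/(2 + j) (l(j) = -5 + (-10 + 0)/(j + 2) = -5 - 10/(2 + j))
Z(m) = 40 (Z(m) = 8*(5*(-4 - 1*(-3))/(2 - 3)) = 8*(5*(-4 + 3)/(-1)) = 8*(5*(-1)*(-1)) = 8*5 = 40)
(-152968 + Z(176)) + 1567071 = (-152968 + 40) + 1567071 = -152928 + 1567071 = 1414143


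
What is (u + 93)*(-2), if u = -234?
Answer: 282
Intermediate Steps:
(u + 93)*(-2) = (-234 + 93)*(-2) = -141*(-2) = 282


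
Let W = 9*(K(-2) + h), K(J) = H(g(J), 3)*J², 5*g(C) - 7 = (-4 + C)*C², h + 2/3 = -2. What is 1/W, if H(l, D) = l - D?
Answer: -5/1272 ≈ -0.0039308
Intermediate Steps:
h = -8/3 (h = -⅔ - 2 = -8/3 ≈ -2.6667)
g(C) = 7/5 + C²*(-4 + C)/5 (g(C) = 7/5 + ((-4 + C)*C²)/5 = 7/5 + (C²*(-4 + C))/5 = 7/5 + C²*(-4 + C)/5)
K(J) = J²*(-8/5 - 4*J²/5 + J³/5) (K(J) = ((7/5 - 4*J²/5 + J³/5) - 1*3)*J² = ((7/5 - 4*J²/5 + J³/5) - 3)*J² = (-8/5 - 4*J²/5 + J³/5)*J² = J²*(-8/5 - 4*J²/5 + J³/5))
W = -1272/5 (W = 9*((⅕)*(-2)²*(-8 + (-2)³ - 4*(-2)²) - 8/3) = 9*((⅕)*4*(-8 - 8 - 4*4) - 8/3) = 9*((⅕)*4*(-8 - 8 - 16) - 8/3) = 9*((⅕)*4*(-32) - 8/3) = 9*(-128/5 - 8/3) = 9*(-424/15) = -1272/5 ≈ -254.40)
1/W = 1/(-1272/5) = -5/1272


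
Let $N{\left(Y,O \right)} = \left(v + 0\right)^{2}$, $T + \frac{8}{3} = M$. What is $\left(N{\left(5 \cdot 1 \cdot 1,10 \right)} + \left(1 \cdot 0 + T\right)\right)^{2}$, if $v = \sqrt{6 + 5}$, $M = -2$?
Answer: $\frac{361}{9} \approx 40.111$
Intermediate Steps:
$v = \sqrt{11} \approx 3.3166$
$T = - \frac{14}{3}$ ($T = - \frac{8}{3} - 2 = - \frac{14}{3} \approx -4.6667$)
$N{\left(Y,O \right)} = 11$ ($N{\left(Y,O \right)} = \left(\sqrt{11} + 0\right)^{2} = \left(\sqrt{11}\right)^{2} = 11$)
$\left(N{\left(5 \cdot 1 \cdot 1,10 \right)} + \left(1 \cdot 0 + T\right)\right)^{2} = \left(11 + \left(1 \cdot 0 - \frac{14}{3}\right)\right)^{2} = \left(11 + \left(0 - \frac{14}{3}\right)\right)^{2} = \left(11 - \frac{14}{3}\right)^{2} = \left(\frac{19}{3}\right)^{2} = \frac{361}{9}$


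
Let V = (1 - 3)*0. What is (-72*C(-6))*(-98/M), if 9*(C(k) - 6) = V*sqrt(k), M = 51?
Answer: 14112/17 ≈ 830.12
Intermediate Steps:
V = 0 (V = -2*0 = 0)
C(k) = 6 (C(k) = 6 + (0*sqrt(k))/9 = 6 + (1/9)*0 = 6 + 0 = 6)
(-72*C(-6))*(-98/M) = (-72*6)*(-98/51) = -(-42336)/51 = -432*(-98/51) = 14112/17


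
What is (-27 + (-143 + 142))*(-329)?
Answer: 9212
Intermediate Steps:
(-27 + (-143 + 142))*(-329) = (-27 - 1)*(-329) = -28*(-329) = 9212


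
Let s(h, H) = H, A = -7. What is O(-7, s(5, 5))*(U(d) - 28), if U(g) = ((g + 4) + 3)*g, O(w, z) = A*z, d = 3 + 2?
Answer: -1120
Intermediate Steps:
d = 5
O(w, z) = -7*z
U(g) = g*(7 + g) (U(g) = ((4 + g) + 3)*g = (7 + g)*g = g*(7 + g))
O(-7, s(5, 5))*(U(d) - 28) = (-7*5)*(5*(7 + 5) - 28) = -35*(5*12 - 28) = -35*(60 - 28) = -35*32 = -1120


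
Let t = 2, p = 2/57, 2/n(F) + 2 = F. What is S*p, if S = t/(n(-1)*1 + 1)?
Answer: 4/19 ≈ 0.21053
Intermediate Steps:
n(F) = 2/(-2 + F)
p = 2/57 (p = 2*(1/57) = 2/57 ≈ 0.035088)
S = 6 (S = 2/((2/(-2 - 1))*1 + 1) = 2/((2/(-3))*1 + 1) = 2/((2*(-⅓))*1 + 1) = 2/(-⅔*1 + 1) = 2/(-⅔ + 1) = 2/(⅓) = 2*3 = 6)
S*p = 6*(2/57) = 4/19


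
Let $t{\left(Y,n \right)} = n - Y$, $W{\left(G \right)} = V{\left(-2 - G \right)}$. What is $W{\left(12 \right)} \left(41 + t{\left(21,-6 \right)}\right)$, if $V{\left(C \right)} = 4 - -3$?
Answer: $98$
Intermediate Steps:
$V{\left(C \right)} = 7$ ($V{\left(C \right)} = 4 + 3 = 7$)
$W{\left(G \right)} = 7$
$W{\left(12 \right)} \left(41 + t{\left(21,-6 \right)}\right) = 7 \left(41 - 27\right) = 7 \cdot 14 = 98$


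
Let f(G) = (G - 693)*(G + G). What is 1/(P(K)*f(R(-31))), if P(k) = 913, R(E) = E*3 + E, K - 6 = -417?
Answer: 1/184988408 ≈ 5.4057e-9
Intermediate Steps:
K = -411 (K = 6 - 417 = -411)
R(E) = 4*E (R(E) = 3*E + E = 4*E)
f(G) = 2*G*(-693 + G) (f(G) = (-693 + G)*(2*G) = 2*G*(-693 + G))
1/(P(K)*f(R(-31))) = 1/(913*((2*(4*(-31))*(-693 + 4*(-31))))) = 1/(913*((2*(-124)*(-693 - 124)))) = 1/(913*((2*(-124)*(-817)))) = (1/913)/202616 = (1/913)*(1/202616) = 1/184988408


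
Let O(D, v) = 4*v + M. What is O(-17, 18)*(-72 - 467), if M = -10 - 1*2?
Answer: -32340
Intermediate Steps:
M = -12 (M = -10 - 2 = -12)
O(D, v) = -12 + 4*v (O(D, v) = 4*v - 12 = -12 + 4*v)
O(-17, 18)*(-72 - 467) = (-12 + 4*18)*(-72 - 467) = (-12 + 72)*(-539) = 60*(-539) = -32340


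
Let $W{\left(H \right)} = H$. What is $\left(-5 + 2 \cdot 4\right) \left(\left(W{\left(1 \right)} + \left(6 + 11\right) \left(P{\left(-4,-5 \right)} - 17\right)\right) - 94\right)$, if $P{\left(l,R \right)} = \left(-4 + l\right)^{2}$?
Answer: $2118$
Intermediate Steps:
$\left(-5 + 2 \cdot 4\right) \left(\left(W{\left(1 \right)} + \left(6 + 11\right) \left(P{\left(-4,-5 \right)} - 17\right)\right) - 94\right) = \left(-5 + 2 \cdot 4\right) \left(\left(1 + \left(6 + 11\right) \left(\left(-4 - 4\right)^{2} - 17\right)\right) - 94\right) = \left(-5 + 8\right) \left(\left(1 + 17 \left(\left(-8\right)^{2} - 17\right)\right) - 94\right) = 3 \left(\left(1 + 17 \left(64 - 17\right)\right) - 94\right) = 3 \left(\left(1 + 17 \cdot 47\right) - 94\right) = 3 \left(\left(1 + 799\right) - 94\right) = 3 \left(800 - 94\right) = 3 \cdot 706 = 2118$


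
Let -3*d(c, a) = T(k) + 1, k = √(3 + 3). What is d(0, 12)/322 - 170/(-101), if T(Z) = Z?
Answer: 164119/97566 - √6/966 ≈ 1.6796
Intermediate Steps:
k = √6 ≈ 2.4495
d(c, a) = -⅓ - √6/3 (d(c, a) = -(√6 + 1)/3 = -(1 + √6)/3 = -⅓ - √6/3)
d(0, 12)/322 - 170/(-101) = (-⅓ - √6/3)/322 - 170/(-101) = (-⅓ - √6/3)*(1/322) - 170*(-1/101) = (-1/966 - √6/966) + 170/101 = 164119/97566 - √6/966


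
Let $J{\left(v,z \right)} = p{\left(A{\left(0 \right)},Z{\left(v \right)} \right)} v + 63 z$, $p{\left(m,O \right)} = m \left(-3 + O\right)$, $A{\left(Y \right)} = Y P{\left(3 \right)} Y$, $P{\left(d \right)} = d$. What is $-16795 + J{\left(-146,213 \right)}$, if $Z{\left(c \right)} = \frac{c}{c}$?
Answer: $-3376$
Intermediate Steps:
$Z{\left(c \right)} = 1$
$A{\left(Y \right)} = 3 Y^{2}$ ($A{\left(Y \right)} = Y 3 Y = 3 Y Y = 3 Y^{2}$)
$J{\left(v,z \right)} = 63 z$ ($J{\left(v,z \right)} = 3 \cdot 0^{2} \left(-3 + 1\right) v + 63 z = 3 \cdot 0 \left(-2\right) v + 63 z = 0 \left(-2\right) v + 63 z = 0 v + 63 z = 0 + 63 z = 63 z$)
$-16795 + J{\left(-146,213 \right)} = -16795 + 63 \cdot 213 = -16795 + 13419 = -3376$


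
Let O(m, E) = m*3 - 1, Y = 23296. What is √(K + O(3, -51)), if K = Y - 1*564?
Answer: 2*√5685 ≈ 150.80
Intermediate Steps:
O(m, E) = -1 + 3*m (O(m, E) = 3*m - 1 = -1 + 3*m)
K = 22732 (K = 23296 - 1*564 = 23296 - 564 = 22732)
√(K + O(3, -51)) = √(22732 + (-1 + 3*3)) = √(22732 + (-1 + 9)) = √(22732 + 8) = √22740 = 2*√5685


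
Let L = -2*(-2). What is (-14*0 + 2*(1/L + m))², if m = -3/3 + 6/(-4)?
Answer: 81/4 ≈ 20.250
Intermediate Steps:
m = -5/2 (m = -3*⅓ + 6*(-¼) = -1 - 3/2 = -5/2 ≈ -2.5000)
L = 4
(-14*0 + 2*(1/L + m))² = (-14*0 + 2*(1/4 - 5/2))² = (-1*0 + 2*(¼ - 5/2))² = (0 + 2*(-9/4))² = (0 - 9/2)² = (-9/2)² = 81/4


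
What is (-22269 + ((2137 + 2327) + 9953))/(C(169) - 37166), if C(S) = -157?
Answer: 604/2871 ≈ 0.21038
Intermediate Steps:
(-22269 + ((2137 + 2327) + 9953))/(C(169) - 37166) = (-22269 + ((2137 + 2327) + 9953))/(-157 - 37166) = (-22269 + (4464 + 9953))/(-37323) = (-22269 + 14417)*(-1/37323) = -7852*(-1/37323) = 604/2871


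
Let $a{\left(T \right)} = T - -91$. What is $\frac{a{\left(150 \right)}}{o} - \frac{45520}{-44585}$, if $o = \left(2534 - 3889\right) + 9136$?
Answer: $\frac{72987221}{69383177} \approx 1.0519$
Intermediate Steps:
$o = 7781$ ($o = -1355 + 9136 = 7781$)
$a{\left(T \right)} = 91 + T$ ($a{\left(T \right)} = T + 91 = 91 + T$)
$\frac{a{\left(150 \right)}}{o} - \frac{45520}{-44585} = \frac{91 + 150}{7781} - \frac{45520}{-44585} = 241 \cdot \frac{1}{7781} - - \frac{9104}{8917} = \frac{241}{7781} + \frac{9104}{8917} = \frac{72987221}{69383177}$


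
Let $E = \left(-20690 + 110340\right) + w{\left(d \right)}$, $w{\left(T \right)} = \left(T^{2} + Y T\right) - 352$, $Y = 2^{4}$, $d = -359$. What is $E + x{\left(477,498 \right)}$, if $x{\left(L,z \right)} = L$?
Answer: $212912$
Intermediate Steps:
$Y = 16$
$w{\left(T \right)} = -352 + T^{2} + 16 T$ ($w{\left(T \right)} = \left(T^{2} + 16 T\right) - 352 = -352 + T^{2} + 16 T$)
$E = 212435$ ($E = \left(-20690 + 110340\right) + \left(-352 + \left(-359\right)^{2} + 16 \left(-359\right)\right) = 89650 - -122785 = 89650 + 122785 = 212435$)
$E + x{\left(477,498 \right)} = 212435 + 477 = 212912$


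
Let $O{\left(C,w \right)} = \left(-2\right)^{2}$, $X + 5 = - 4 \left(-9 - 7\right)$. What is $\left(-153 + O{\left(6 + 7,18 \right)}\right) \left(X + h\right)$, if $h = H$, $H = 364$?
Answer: $-63027$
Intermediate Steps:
$X = 59$ ($X = -5 - 4 \left(-9 - 7\right) = -5 - -64 = -5 + 64 = 59$)
$O{\left(C,w \right)} = 4$
$h = 364$
$\left(-153 + O{\left(6 + 7,18 \right)}\right) \left(X + h\right) = \left(-153 + 4\right) \left(59 + 364\right) = \left(-149\right) 423 = -63027$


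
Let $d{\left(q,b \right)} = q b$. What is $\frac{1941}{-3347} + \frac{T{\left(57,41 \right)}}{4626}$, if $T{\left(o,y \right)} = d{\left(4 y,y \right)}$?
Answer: $\frac{6763081}{7741611} \approx 0.8736$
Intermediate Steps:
$d{\left(q,b \right)} = b q$
$T{\left(o,y \right)} = 4 y^{2}$ ($T{\left(o,y \right)} = y 4 y = 4 y^{2}$)
$\frac{1941}{-3347} + \frac{T{\left(57,41 \right)}}{4626} = \frac{1941}{-3347} + \frac{4 \cdot 41^{2}}{4626} = 1941 \left(- \frac{1}{3347}\right) + 4 \cdot 1681 \cdot \frac{1}{4626} = - \frac{1941}{3347} + 6724 \cdot \frac{1}{4626} = - \frac{1941}{3347} + \frac{3362}{2313} = \frac{6763081}{7741611}$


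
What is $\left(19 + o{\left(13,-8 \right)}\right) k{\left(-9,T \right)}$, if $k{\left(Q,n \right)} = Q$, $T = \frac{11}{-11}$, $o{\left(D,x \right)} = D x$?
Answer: $765$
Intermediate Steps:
$T = -1$ ($T = 11 \left(- \frac{1}{11}\right) = -1$)
$\left(19 + o{\left(13,-8 \right)}\right) k{\left(-9,T \right)} = \left(19 + 13 \left(-8\right)\right) \left(-9\right) = \left(19 - 104\right) \left(-9\right) = \left(-85\right) \left(-9\right) = 765$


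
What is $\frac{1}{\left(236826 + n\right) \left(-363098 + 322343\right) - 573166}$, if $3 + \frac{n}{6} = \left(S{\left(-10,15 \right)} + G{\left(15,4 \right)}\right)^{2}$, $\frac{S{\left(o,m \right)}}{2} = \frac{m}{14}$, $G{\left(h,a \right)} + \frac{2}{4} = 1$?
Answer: $- \frac{98}{946032334973} \approx -1.0359 \cdot 10^{-10}$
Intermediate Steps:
$G{\left(h,a \right)} = \frac{1}{2}$ ($G{\left(h,a \right)} = - \frac{1}{2} + 1 = \frac{1}{2}$)
$S{\left(o,m \right)} = \frac{m}{7}$ ($S{\left(o,m \right)} = 2 \frac{m}{14} = \frac{m}{7}$)
$n = \frac{2343}{98}$ ($n = -18 + 6 \left(\frac{1}{7} \cdot 15 + \frac{1}{2}\right)^{2} = -18 + 6 \left(\frac{15}{7} + \frac{1}{2}\right)^{2} = -18 + 6 \left(\frac{37}{14}\right)^{2} = -18 + 6 \cdot \frac{1369}{196} = -18 + \frac{4107}{98} = \frac{2343}{98} \approx 23.908$)
$\frac{1}{\left(236826 + n\right) \left(-363098 + 322343\right) - 573166} = \frac{1}{\left(236826 + \frac{2343}{98}\right) \left(-363098 + 322343\right) - 573166} = \frac{1}{\frac{23211291}{98} \left(-40755\right) - 573166} = \frac{1}{- \frac{945976164705}{98} - 573166} = \frac{1}{- \frac{946032334973}{98}} = - \frac{98}{946032334973}$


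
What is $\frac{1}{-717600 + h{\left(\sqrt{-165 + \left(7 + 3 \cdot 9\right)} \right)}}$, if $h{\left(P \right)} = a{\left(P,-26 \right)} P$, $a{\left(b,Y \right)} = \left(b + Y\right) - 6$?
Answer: $\frac{i}{- 717731 i + 32 \sqrt{131}} \approx -1.3933 \cdot 10^{-6} + 7.1099 \cdot 10^{-10} i$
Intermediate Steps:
$a{\left(b,Y \right)} = -6 + Y + b$ ($a{\left(b,Y \right)} = \left(Y + b\right) - 6 = -6 + Y + b$)
$h{\left(P \right)} = P \left(-32 + P\right)$ ($h{\left(P \right)} = \left(-6 - 26 + P\right) P = \left(-32 + P\right) P = P \left(-32 + P\right)$)
$\frac{1}{-717600 + h{\left(\sqrt{-165 + \left(7 + 3 \cdot 9\right)} \right)}} = \frac{1}{-717600 + \sqrt{-165 + \left(7 + 3 \cdot 9\right)} \left(-32 + \sqrt{-165 + \left(7 + 3 \cdot 9\right)}\right)} = \frac{1}{-717600 + \sqrt{-165 + \left(7 + 27\right)} \left(-32 + \sqrt{-165 + \left(7 + 27\right)}\right)} = \frac{1}{-717600 + \sqrt{-165 + 34} \left(-32 + \sqrt{-165 + 34}\right)} = \frac{1}{-717600 + \sqrt{-131} \left(-32 + \sqrt{-131}\right)} = \frac{1}{-717600 + i \sqrt{131} \left(-32 + i \sqrt{131}\right)}$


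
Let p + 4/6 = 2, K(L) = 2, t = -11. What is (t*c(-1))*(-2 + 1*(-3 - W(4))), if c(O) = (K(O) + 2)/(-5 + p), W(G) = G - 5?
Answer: -48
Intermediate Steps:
W(G) = -5 + G
p = 4/3 (p = -⅔ + 2 = 4/3 ≈ 1.3333)
c(O) = -12/11 (c(O) = (2 + 2)/(-5 + 4/3) = 4/(-11/3) = 4*(-3/11) = -12/11)
(t*c(-1))*(-2 + 1*(-3 - W(4))) = (-11*(-12/11))*(-2 + 1*(-3 - (-5 + 4))) = 12*(-2 + 1*(-3 - 1*(-1))) = 12*(-2 + 1*(-3 + 1)) = 12*(-2 + 1*(-2)) = 12*(-2 - 2) = 12*(-4) = -48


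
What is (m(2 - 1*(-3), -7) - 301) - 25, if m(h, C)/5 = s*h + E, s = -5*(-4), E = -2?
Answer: 164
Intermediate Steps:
s = 20
m(h, C) = -10 + 100*h (m(h, C) = 5*(20*h - 2) = 5*(-2 + 20*h) = -10 + 100*h)
(m(2 - 1*(-3), -7) - 301) - 25 = ((-10 + 100*(2 - 1*(-3))) - 301) - 25 = ((-10 + 100*(2 + 3)) - 301) - 25 = ((-10 + 100*5) - 301) - 25 = ((-10 + 500) - 301) - 25 = (490 - 301) - 25 = 189 - 25 = 164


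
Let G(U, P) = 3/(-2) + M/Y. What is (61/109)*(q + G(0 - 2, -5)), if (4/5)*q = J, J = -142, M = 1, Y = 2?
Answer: -21777/218 ≈ -99.895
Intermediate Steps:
q = -355/2 (q = (5/4)*(-142) = -355/2 ≈ -177.50)
G(U, P) = -1 (G(U, P) = 3/(-2) + 1/2 = 3*(-1/2) + 1*(1/2) = -3/2 + 1/2 = -1)
(61/109)*(q + G(0 - 2, -5)) = (61/109)*(-355/2 - 1) = (61*(1/109))*(-357/2) = (61/109)*(-357/2) = -21777/218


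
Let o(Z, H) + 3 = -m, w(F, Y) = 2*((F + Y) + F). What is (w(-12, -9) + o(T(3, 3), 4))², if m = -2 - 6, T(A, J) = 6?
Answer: 3721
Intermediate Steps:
w(F, Y) = 2*Y + 4*F (w(F, Y) = 2*(Y + 2*F) = 2*Y + 4*F)
m = -8
o(Z, H) = 5 (o(Z, H) = -3 - 1*(-8) = -3 + 8 = 5)
(w(-12, -9) + o(T(3, 3), 4))² = ((2*(-9) + 4*(-12)) + 5)² = ((-18 - 48) + 5)² = (-66 + 5)² = (-61)² = 3721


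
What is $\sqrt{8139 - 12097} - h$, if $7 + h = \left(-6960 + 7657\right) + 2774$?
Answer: $-3464 + i \sqrt{3958} \approx -3464.0 + 62.913 i$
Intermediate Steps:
$h = 3464$ ($h = -7 + \left(\left(-6960 + 7657\right) + 2774\right) = -7 + \left(697 + 2774\right) = -7 + 3471 = 3464$)
$\sqrt{8139 - 12097} - h = \sqrt{8139 - 12097} - 3464 = \sqrt{-3958} - 3464 = i \sqrt{3958} - 3464 = -3464 + i \sqrt{3958}$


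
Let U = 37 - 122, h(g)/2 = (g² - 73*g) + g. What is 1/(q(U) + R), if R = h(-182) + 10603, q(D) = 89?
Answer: 1/103148 ≈ 9.6948e-6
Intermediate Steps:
h(g) = -144*g + 2*g² (h(g) = 2*((g² - 73*g) + g) = 2*(g² - 72*g) = -144*g + 2*g²)
U = -85
R = 103059 (R = 2*(-182)*(-72 - 182) + 10603 = 2*(-182)*(-254) + 10603 = 92456 + 10603 = 103059)
1/(q(U) + R) = 1/(89 + 103059) = 1/103148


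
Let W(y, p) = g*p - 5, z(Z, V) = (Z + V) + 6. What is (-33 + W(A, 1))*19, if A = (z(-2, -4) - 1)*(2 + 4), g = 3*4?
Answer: -494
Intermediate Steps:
z(Z, V) = 6 + V + Z (z(Z, V) = (V + Z) + 6 = 6 + V + Z)
g = 12
A = -6 (A = ((6 - 4 - 2) - 1)*(2 + 4) = (0 - 1)*6 = -1*6 = -6)
W(y, p) = -5 + 12*p (W(y, p) = 12*p - 5 = -5 + 12*p)
(-33 + W(A, 1))*19 = (-33 + (-5 + 12*1))*19 = (-33 + (-5 + 12))*19 = (-33 + 7)*19 = -26*19 = -494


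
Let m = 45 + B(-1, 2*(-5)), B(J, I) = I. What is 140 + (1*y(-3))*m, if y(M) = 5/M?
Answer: 245/3 ≈ 81.667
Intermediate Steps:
m = 35 (m = 45 + 2*(-5) = 45 - 10 = 35)
140 + (1*y(-3))*m = 140 + (1*(5/(-3)))*35 = 140 + (1*(5*(-⅓)))*35 = 140 + (1*(-5/3))*35 = 140 - 5/3*35 = 140 - 175/3 = 245/3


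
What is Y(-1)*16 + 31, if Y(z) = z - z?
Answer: 31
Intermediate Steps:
Y(z) = 0
Y(-1)*16 + 31 = 0*16 + 31 = 0 + 31 = 31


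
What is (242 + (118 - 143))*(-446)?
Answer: -96782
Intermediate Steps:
(242 + (118 - 143))*(-446) = (242 - 25)*(-446) = 217*(-446) = -96782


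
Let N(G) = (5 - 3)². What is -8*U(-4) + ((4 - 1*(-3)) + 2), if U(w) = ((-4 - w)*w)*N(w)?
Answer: 9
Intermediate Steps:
N(G) = 4 (N(G) = 2² = 4)
U(w) = 4*w*(-4 - w) (U(w) = ((-4 - w)*w)*4 = (w*(-4 - w))*4 = 4*w*(-4 - w))
-8*U(-4) + ((4 - 1*(-3)) + 2) = -(-32)*(-4)*(4 - 4) + ((4 - 1*(-3)) + 2) = -(-32)*(-4)*0 + ((4 + 3) + 2) = -8*0 + (7 + 2) = 0 + 9 = 9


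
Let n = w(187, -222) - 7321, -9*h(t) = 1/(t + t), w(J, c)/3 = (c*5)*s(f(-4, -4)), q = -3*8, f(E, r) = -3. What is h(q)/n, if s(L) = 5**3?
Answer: -1/182982672 ≈ -5.4650e-9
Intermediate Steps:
s(L) = 125
q = -24
w(J, c) = 1875*c (w(J, c) = 3*((c*5)*125) = 3*((5*c)*125) = 3*(625*c) = 1875*c)
h(t) = -1/(18*t) (h(t) = -1/(9*(t + t)) = -1/(2*t)/9 = -1/(18*t))
n = -423571 (n = 1875*(-222) - 7321 = -416250 - 7321 = -423571)
h(q)/n = -1/18/(-24)/(-423571) = -1/18*(-1/24)*(-1/423571) = (1/432)*(-1/423571) = -1/182982672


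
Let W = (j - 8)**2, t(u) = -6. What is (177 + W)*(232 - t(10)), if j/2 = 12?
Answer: 103054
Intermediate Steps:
j = 24 (j = 2*12 = 24)
W = 256 (W = (24 - 8)**2 = 16**2 = 256)
(177 + W)*(232 - t(10)) = (177 + 256)*(232 - 1*(-6)) = 433*(232 + 6) = 433*238 = 103054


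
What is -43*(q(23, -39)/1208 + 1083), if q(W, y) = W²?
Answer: -56278099/1208 ≈ -46588.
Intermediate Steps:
-43*(q(23, -39)/1208 + 1083) = -43*(23²/1208 + 1083) = -43*(529*(1/1208) + 1083) = -43*(529/1208 + 1083) = -43*1308793/1208 = -56278099/1208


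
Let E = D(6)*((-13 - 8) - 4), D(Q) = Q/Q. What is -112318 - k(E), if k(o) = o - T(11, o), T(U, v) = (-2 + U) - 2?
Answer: -112286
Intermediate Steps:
D(Q) = 1
T(U, v) = -4 + U
E = -25 (E = 1*((-13 - 8) - 4) = 1*(-21 - 4) = 1*(-25) = -25)
k(o) = -7 + o (k(o) = o - (-4 + 11) = o - 1*7 = o - 7 = -7 + o)
-112318 - k(E) = -112318 - (-7 - 25) = -112318 - 1*(-32) = -112318 + 32 = -112286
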